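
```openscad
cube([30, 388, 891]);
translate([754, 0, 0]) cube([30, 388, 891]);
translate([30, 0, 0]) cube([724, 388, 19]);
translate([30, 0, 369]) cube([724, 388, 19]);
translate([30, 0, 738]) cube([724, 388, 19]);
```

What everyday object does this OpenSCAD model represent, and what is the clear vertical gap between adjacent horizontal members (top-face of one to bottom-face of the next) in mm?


A bookshelf. The clear shelf gap is 350 mm.

Two tall side panels with 3 horizontal boards between them — a bookshelf. The first two shelf undersides are at z = 0 and z = 369; with shelf thickness 19, the clear gap is 369 − 0 − 19 = 350 mm.


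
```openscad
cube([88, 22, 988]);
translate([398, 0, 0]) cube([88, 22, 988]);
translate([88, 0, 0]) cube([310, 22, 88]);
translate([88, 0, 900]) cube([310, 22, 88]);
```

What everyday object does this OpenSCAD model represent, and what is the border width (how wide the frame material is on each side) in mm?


A picture frame. The border width is 88 mm.

Four thin pieces enclosing a rectangular opening — a picture frame. The two full-height stiles are 988 mm tall; the top rail sits at z = 900 and is 88 mm tall, so the border above the opening is 988 − 900 = 88 mm, matching the stile x-width.


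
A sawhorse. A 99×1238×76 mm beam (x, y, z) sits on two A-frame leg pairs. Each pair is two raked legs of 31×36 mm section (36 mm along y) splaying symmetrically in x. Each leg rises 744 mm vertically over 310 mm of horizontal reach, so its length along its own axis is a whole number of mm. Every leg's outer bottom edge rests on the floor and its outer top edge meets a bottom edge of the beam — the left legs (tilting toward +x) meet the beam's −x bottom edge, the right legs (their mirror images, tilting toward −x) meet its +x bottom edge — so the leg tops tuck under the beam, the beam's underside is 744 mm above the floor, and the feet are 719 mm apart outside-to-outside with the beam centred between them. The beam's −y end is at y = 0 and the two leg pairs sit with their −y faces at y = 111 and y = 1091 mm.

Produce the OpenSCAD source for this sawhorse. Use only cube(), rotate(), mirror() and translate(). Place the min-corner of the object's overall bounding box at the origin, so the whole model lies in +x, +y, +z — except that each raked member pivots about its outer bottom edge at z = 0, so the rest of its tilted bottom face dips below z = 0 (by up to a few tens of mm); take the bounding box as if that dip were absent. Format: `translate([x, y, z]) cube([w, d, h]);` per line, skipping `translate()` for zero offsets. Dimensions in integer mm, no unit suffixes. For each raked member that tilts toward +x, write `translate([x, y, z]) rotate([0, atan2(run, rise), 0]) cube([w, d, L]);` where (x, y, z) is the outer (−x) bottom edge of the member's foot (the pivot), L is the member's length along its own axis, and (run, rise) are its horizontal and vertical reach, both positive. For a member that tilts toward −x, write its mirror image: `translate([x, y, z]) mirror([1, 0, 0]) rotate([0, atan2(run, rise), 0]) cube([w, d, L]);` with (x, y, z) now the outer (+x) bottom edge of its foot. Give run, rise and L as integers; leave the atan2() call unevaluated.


translate([310, 0, 744]) cube([99, 1238, 76]);
translate([0, 111, 0]) rotate([0, atan2(310, 744), 0]) cube([31, 36, 806]);
translate([719, 111, 0]) mirror([1, 0, 0]) rotate([0, atan2(310, 744), 0]) cube([31, 36, 806]);
translate([0, 1091, 0]) rotate([0, atan2(310, 744), 0]) cube([31, 36, 806]);
translate([719, 1091, 0]) mirror([1, 0, 0]) rotate([0, atan2(310, 744), 0]) cube([31, 36, 806]);


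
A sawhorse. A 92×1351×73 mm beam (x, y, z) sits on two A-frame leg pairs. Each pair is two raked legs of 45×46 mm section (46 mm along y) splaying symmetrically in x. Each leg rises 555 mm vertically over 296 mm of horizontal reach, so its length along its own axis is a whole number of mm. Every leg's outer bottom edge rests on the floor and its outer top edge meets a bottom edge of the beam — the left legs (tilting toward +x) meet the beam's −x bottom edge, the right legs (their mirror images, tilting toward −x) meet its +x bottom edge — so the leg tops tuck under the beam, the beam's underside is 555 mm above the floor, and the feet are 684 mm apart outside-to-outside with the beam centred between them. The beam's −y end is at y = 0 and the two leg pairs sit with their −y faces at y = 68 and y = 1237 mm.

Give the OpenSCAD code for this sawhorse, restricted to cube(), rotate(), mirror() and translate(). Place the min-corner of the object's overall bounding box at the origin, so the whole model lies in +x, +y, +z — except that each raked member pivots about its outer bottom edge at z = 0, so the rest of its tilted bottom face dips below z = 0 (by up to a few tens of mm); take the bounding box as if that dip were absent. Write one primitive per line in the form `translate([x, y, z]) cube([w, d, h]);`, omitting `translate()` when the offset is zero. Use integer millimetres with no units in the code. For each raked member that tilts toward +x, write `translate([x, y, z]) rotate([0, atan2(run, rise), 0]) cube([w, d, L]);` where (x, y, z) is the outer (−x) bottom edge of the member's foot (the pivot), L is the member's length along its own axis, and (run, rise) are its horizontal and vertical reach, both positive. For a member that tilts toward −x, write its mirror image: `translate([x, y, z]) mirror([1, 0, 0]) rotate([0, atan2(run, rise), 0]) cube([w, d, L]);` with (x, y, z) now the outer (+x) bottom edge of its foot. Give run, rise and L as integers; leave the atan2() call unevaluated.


translate([296, 0, 555]) cube([92, 1351, 73]);
translate([0, 68, 0]) rotate([0, atan2(296, 555), 0]) cube([45, 46, 629]);
translate([684, 68, 0]) mirror([1, 0, 0]) rotate([0, atan2(296, 555), 0]) cube([45, 46, 629]);
translate([0, 1237, 0]) rotate([0, atan2(296, 555), 0]) cube([45, 46, 629]);
translate([684, 1237, 0]) mirror([1, 0, 0]) rotate([0, atan2(296, 555), 0]) cube([45, 46, 629]);


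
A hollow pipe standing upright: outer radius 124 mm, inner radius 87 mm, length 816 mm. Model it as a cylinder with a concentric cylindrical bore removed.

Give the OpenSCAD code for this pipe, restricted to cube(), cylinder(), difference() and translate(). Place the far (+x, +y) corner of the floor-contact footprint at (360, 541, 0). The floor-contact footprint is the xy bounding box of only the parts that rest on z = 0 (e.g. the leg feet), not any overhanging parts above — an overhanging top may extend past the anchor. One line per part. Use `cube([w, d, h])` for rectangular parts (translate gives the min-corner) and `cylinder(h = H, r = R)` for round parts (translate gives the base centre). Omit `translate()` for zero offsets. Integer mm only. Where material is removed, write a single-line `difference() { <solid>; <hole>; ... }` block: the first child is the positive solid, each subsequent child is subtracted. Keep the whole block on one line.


difference() { translate([236, 417, 0]) cylinder(h = 816, r = 124); translate([236, 417, 0]) cylinder(h = 816, r = 87); }


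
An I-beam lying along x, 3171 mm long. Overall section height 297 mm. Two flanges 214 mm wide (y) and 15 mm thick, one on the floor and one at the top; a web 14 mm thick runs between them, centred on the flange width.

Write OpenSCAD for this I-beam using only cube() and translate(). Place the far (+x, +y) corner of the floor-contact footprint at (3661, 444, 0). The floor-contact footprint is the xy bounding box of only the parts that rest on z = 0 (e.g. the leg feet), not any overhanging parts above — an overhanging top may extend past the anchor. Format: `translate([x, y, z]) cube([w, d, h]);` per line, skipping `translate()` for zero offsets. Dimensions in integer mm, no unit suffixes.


translate([490, 230, 0]) cube([3171, 214, 15]);
translate([490, 330, 15]) cube([3171, 14, 267]);
translate([490, 230, 282]) cube([3171, 214, 15]);


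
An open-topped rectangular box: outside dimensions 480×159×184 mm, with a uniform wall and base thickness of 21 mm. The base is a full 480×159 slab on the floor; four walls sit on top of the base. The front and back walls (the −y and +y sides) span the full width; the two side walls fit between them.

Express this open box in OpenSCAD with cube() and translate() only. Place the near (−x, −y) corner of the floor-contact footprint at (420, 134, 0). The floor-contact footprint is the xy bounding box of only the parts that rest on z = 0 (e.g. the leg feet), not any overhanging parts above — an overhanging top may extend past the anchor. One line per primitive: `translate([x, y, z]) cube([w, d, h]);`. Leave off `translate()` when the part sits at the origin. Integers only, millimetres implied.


translate([420, 134, 0]) cube([480, 159, 21]);
translate([420, 134, 21]) cube([480, 21, 163]);
translate([420, 272, 21]) cube([480, 21, 163]);
translate([420, 155, 21]) cube([21, 117, 163]);
translate([879, 155, 21]) cube([21, 117, 163]);


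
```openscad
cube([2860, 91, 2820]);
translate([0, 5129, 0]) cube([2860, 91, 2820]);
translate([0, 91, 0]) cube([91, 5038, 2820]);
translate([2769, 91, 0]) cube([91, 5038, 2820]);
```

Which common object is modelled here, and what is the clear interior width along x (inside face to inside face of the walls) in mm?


A house (or room) frame. The interior width is 2678 mm.

Four 2820 mm walls enclosing a rectangle with no floor or roof — a room or house frame. Outside width is 2860 mm and wall thickness is 91 mm, so the interior width is 2860 − 2 × 91 = 2678 mm.


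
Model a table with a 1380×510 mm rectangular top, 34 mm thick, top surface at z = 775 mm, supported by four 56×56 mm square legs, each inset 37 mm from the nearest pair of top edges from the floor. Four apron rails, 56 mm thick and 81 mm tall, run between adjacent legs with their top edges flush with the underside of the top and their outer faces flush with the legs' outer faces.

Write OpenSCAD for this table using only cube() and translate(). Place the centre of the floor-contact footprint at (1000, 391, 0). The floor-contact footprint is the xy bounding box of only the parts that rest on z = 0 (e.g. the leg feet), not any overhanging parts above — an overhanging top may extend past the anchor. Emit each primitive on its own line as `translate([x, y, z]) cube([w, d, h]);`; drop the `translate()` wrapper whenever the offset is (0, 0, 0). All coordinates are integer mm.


translate([310, 136, 741]) cube([1380, 510, 34]);
translate([347, 173, 0]) cube([56, 56, 741]);
translate([1597, 173, 0]) cube([56, 56, 741]);
translate([347, 553, 0]) cube([56, 56, 741]);
translate([1597, 553, 0]) cube([56, 56, 741]);
translate([403, 173, 660]) cube([1194, 56, 81]);
translate([403, 553, 660]) cube([1194, 56, 81]);
translate([347, 229, 660]) cube([56, 324, 81]);
translate([1597, 229, 660]) cube([56, 324, 81]);


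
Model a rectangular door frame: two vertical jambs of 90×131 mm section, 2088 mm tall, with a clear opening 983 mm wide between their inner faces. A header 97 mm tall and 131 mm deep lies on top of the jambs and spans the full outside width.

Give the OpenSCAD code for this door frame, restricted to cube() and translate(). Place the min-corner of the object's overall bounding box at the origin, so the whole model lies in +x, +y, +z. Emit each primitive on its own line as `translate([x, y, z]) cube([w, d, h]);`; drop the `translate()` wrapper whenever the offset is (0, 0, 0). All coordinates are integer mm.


cube([90, 131, 2088]);
translate([1073, 0, 0]) cube([90, 131, 2088]);
translate([0, 0, 2088]) cube([1163, 131, 97]);


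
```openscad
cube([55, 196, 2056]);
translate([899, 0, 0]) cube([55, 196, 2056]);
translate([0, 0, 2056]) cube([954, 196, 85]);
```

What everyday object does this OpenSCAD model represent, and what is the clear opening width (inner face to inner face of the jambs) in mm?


A door frame. The clear opening width is 844 mm.

Two 2056 mm tall posts with a header on top — a door frame. The left jamb is 55 mm wide at x = 0; the right jamb starts at x = 899. The clear opening is 899 − 55 = 844 mm.


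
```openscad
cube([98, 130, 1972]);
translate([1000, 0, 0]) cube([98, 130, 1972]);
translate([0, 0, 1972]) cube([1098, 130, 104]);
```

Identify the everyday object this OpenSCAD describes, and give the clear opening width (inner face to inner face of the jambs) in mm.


A door frame. The clear opening width is 902 mm.

Two 1972 mm tall posts with a header on top — a door frame. The left jamb is 98 mm wide at x = 0; the right jamb starts at x = 1000. The clear opening is 1000 − 98 = 902 mm.


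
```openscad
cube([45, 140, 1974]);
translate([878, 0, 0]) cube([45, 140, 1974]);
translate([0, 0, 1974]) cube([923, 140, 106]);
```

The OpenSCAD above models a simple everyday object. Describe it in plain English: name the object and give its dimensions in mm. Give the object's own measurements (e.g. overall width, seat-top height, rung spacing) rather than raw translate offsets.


A door frame. The clear opening is 833 mm wide and 1974 mm high. Two 45 mm wide jambs, 140 mm deep, stand either side of the opening from the floor to the top of the opening. A 106 mm thick head sits across the top of both jambs, spanning the full outside width of the frame.


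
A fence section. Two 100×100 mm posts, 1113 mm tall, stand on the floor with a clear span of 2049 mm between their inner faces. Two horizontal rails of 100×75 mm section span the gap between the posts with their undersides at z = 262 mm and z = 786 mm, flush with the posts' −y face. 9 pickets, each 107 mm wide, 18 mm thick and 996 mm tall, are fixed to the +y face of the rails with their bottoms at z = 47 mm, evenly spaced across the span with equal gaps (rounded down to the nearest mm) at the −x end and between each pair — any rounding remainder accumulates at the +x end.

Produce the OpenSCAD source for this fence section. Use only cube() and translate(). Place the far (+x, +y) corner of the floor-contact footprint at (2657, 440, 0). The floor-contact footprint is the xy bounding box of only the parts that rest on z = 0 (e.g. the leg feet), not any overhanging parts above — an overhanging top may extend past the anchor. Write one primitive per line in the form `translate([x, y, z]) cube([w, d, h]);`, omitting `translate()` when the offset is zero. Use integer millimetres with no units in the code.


translate([408, 340, 0]) cube([100, 100, 1113]);
translate([2557, 340, 0]) cube([100, 100, 1113]);
translate([508, 340, 262]) cube([2049, 100, 75]);
translate([508, 340, 786]) cube([2049, 100, 75]);
translate([616, 440, 47]) cube([107, 18, 996]);
translate([831, 440, 47]) cube([107, 18, 996]);
translate([1046, 440, 47]) cube([107, 18, 996]);
translate([1261, 440, 47]) cube([107, 18, 996]);
translate([1476, 440, 47]) cube([107, 18, 996]);
translate([1691, 440, 47]) cube([107, 18, 996]);
translate([1906, 440, 47]) cube([107, 18, 996]);
translate([2121, 440, 47]) cube([107, 18, 996]);
translate([2336, 440, 47]) cube([107, 18, 996]);


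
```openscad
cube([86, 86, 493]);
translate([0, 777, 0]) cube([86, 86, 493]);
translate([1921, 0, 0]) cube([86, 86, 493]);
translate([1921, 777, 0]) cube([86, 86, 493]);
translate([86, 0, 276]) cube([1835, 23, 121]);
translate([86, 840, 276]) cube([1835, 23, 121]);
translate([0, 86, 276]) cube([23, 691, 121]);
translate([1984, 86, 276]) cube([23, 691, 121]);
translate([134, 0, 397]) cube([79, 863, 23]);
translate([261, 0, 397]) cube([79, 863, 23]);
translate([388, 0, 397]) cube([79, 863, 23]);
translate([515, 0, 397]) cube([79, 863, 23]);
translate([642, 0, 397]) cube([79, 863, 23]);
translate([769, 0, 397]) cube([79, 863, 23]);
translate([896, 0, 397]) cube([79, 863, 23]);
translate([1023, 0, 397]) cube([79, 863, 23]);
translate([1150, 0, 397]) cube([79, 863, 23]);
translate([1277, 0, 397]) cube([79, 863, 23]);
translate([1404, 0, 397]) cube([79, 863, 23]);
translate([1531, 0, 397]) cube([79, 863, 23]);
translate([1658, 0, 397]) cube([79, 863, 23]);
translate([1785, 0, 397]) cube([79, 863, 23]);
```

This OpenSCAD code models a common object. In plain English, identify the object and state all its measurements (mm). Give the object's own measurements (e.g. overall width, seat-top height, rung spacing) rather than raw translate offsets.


A bed frame 2007 mm long (x) by 863 mm wide (y). Four 86×86 mm corner posts, 493 mm tall, at the corners of the footprint. Four rails of 23 mm thickness and 121 mm height run between adjacent posts with their undersides at z = 276 mm, their outer faces flush with the outside of the frame (the two x-running rails run between the posts' inner faces; the two y-running rails run between the posts' inner faces). 14 slats, each 79 mm wide (x) and 23 mm thick, lie across the top of the two x-running rails, running the full 863 mm width of the frame in y; along x they sit between the end posts with a 48 mm gap after the −x posts and between neighbouring slats, leaving 57 mm before the +x posts.


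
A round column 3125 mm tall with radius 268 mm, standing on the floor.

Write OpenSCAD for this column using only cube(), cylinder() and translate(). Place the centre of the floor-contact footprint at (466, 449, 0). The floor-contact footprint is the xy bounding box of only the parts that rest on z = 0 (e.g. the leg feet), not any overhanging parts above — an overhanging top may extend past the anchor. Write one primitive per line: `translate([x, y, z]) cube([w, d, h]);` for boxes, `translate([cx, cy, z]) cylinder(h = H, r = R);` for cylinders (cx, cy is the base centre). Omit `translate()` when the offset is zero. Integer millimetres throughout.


translate([466, 449, 0]) cylinder(h = 3125, r = 268);


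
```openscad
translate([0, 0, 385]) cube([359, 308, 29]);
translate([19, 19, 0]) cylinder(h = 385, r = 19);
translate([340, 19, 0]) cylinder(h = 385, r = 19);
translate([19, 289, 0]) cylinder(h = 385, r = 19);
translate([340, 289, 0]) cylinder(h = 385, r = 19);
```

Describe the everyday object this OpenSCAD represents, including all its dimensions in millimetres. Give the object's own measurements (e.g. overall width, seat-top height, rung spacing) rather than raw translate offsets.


A four-legged stool. The seat is a 359×308×29 mm slab whose top surface is at z = 414 mm; four round legs, each 38 mm in diameter, run from the floor (z = 0) to the underside of the seat, each leg's axis is inset half a diameter from the nearest pair of seat edges (so the leg's bounding box is flush with the corner).


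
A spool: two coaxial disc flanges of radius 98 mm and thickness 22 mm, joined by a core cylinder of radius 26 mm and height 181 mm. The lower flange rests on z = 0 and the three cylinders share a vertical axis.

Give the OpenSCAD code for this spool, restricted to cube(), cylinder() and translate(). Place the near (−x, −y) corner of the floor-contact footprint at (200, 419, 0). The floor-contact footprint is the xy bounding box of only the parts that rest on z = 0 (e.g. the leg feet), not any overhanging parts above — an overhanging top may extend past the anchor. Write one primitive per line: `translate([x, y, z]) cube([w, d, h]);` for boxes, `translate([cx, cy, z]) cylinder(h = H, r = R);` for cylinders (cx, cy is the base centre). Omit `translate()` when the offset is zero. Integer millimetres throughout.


translate([298, 517, 0]) cylinder(h = 22, r = 98);
translate([298, 517, 22]) cylinder(h = 181, r = 26);
translate([298, 517, 203]) cylinder(h = 22, r = 98);


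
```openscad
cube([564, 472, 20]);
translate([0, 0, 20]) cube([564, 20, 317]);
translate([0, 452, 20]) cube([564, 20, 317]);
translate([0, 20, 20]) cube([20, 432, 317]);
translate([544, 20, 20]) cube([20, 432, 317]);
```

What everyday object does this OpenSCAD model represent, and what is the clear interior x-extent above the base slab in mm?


An open box. The internal width is 524 mm.

A 564×472 base slab with four walls standing on it — an open box. The base is 564 mm wide and the walls are 20 mm thick, so the internal width is 564 − 2 × 20 = 524 mm.


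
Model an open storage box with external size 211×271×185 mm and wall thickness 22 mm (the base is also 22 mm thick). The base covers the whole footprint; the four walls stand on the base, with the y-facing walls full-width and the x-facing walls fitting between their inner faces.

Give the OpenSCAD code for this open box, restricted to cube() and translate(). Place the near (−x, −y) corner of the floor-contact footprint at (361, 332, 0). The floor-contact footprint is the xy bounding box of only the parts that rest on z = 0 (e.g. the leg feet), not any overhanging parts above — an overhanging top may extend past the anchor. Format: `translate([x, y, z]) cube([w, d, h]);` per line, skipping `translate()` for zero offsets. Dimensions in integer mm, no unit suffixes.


translate([361, 332, 0]) cube([211, 271, 22]);
translate([361, 332, 22]) cube([211, 22, 163]);
translate([361, 581, 22]) cube([211, 22, 163]);
translate([361, 354, 22]) cube([22, 227, 163]);
translate([550, 354, 22]) cube([22, 227, 163]);


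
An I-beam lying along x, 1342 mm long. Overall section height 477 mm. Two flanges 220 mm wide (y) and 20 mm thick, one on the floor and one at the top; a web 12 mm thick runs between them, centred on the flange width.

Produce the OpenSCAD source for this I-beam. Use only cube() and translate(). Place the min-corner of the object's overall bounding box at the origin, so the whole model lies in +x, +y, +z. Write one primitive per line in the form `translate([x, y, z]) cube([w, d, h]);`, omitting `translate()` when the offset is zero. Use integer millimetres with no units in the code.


cube([1342, 220, 20]);
translate([0, 104, 20]) cube([1342, 12, 437]);
translate([0, 0, 457]) cube([1342, 220, 20]);


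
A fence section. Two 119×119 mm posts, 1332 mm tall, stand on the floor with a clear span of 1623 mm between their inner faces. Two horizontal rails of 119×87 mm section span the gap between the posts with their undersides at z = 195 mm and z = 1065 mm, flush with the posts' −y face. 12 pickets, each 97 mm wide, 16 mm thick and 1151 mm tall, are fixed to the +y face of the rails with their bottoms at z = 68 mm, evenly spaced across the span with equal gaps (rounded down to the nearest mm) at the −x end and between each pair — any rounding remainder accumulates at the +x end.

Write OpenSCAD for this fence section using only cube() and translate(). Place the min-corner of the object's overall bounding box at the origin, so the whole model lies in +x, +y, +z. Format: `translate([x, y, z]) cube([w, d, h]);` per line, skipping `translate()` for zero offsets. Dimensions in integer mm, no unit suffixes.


cube([119, 119, 1332]);
translate([1742, 0, 0]) cube([119, 119, 1332]);
translate([119, 0, 195]) cube([1623, 119, 87]);
translate([119, 0, 1065]) cube([1623, 119, 87]);
translate([154, 119, 68]) cube([97, 16, 1151]);
translate([286, 119, 68]) cube([97, 16, 1151]);
translate([418, 119, 68]) cube([97, 16, 1151]);
translate([550, 119, 68]) cube([97, 16, 1151]);
translate([682, 119, 68]) cube([97, 16, 1151]);
translate([814, 119, 68]) cube([97, 16, 1151]);
translate([946, 119, 68]) cube([97, 16, 1151]);
translate([1078, 119, 68]) cube([97, 16, 1151]);
translate([1210, 119, 68]) cube([97, 16, 1151]);
translate([1342, 119, 68]) cube([97, 16, 1151]);
translate([1474, 119, 68]) cube([97, 16, 1151]);
translate([1606, 119, 68]) cube([97, 16, 1151]);


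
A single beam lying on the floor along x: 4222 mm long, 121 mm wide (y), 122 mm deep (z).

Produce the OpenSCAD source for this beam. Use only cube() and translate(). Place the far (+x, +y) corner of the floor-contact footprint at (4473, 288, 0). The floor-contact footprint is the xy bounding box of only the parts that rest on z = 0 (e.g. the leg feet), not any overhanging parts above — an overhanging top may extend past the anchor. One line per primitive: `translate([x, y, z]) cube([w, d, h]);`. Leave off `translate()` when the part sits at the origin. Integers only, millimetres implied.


translate([251, 167, 0]) cube([4222, 121, 122]);


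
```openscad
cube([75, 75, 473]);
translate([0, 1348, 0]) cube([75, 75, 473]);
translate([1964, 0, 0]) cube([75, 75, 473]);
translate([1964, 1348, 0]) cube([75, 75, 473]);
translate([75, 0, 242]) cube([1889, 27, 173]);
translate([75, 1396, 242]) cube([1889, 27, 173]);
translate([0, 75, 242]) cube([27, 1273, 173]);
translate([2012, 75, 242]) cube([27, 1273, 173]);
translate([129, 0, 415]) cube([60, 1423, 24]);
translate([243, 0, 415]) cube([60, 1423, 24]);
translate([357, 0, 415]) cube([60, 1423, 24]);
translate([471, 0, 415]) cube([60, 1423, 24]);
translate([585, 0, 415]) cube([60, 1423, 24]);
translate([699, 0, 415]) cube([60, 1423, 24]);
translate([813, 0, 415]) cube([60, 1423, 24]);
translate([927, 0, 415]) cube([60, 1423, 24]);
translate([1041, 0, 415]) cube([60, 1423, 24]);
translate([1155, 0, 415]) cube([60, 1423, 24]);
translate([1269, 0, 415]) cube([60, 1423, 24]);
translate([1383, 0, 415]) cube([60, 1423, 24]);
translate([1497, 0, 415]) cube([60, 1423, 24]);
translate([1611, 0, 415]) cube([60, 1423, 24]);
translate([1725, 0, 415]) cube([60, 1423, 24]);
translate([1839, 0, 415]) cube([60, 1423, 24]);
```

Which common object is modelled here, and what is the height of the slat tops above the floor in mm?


A bed frame. The slat-top height is 439 mm.

Four posts, four rails, and a row of slats — a bed frame. Slats sit on the rails at z = 242 + 173 = 415; with slat thickness 24, the top is 439 mm.


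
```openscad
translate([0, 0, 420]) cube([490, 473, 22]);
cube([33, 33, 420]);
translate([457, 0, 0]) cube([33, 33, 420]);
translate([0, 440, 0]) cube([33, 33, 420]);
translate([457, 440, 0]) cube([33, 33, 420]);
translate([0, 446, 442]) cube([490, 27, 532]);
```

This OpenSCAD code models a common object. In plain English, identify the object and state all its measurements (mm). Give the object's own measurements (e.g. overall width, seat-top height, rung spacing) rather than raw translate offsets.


A chair. The seat is a 490×473×22 mm slab with its top at z = 442 mm, on four 33×33 mm corner legs (flush with the seat edges, standing on z = 0). A flat backrest 27 mm thick, 532 mm tall, spans the full seat width and rises from the seat top along its +y edge, rear face flush with the rear of the seat.


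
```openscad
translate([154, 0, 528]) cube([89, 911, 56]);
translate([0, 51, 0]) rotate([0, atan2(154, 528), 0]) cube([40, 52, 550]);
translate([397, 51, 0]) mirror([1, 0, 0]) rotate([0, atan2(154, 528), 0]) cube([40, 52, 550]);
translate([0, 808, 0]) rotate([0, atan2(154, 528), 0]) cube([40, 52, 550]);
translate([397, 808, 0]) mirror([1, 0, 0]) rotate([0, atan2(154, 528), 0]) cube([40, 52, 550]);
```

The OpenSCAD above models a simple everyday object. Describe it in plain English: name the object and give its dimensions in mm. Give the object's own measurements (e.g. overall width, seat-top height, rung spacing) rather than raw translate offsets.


A sawhorse. A 89×911×56 mm beam (x, y, z) sits on two A-frame leg pairs. Each pair is two raked legs of 40×52 mm section (52 mm along y) splaying symmetrically in x. Each leg rises 528 mm vertically over 154 mm of horizontal reach and is 550 mm long along its own axis. Every leg's outer bottom edge rests on the floor and its outer top edge meets a bottom edge of the beam — the left legs (tilting toward +x) meet the beam's −x bottom edge, the right legs (their mirror images, tilting toward −x) meet its +x bottom edge — so the leg tops tuck under the beam, the beam's underside is 528 mm above the floor, and the feet are 397 mm apart outside-to-outside with the beam centred between them. The two leg pairs are set in 51 mm from either end of the beam.


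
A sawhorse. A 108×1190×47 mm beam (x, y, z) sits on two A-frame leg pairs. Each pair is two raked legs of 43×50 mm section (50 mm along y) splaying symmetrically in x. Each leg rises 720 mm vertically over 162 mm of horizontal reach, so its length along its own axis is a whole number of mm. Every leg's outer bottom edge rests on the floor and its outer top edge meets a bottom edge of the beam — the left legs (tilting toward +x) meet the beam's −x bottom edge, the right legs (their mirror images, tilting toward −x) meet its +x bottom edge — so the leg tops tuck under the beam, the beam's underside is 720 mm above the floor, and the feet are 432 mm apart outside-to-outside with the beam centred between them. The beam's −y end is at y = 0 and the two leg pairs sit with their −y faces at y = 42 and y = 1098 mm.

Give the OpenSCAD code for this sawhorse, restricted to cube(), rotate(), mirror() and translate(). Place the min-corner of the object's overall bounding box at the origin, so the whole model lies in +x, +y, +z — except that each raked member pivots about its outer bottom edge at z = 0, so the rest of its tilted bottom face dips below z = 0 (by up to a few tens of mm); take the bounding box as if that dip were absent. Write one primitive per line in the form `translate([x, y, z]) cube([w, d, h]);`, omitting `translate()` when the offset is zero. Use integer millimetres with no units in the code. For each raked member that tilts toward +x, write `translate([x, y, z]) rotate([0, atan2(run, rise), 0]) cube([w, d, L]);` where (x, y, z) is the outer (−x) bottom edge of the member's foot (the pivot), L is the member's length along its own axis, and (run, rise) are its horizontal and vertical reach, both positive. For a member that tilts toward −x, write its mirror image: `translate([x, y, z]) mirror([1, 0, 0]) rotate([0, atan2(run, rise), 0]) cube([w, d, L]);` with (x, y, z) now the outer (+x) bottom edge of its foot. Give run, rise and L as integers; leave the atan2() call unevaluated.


translate([162, 0, 720]) cube([108, 1190, 47]);
translate([0, 42, 0]) rotate([0, atan2(162, 720), 0]) cube([43, 50, 738]);
translate([432, 42, 0]) mirror([1, 0, 0]) rotate([0, atan2(162, 720), 0]) cube([43, 50, 738]);
translate([0, 1098, 0]) rotate([0, atan2(162, 720), 0]) cube([43, 50, 738]);
translate([432, 1098, 0]) mirror([1, 0, 0]) rotate([0, atan2(162, 720), 0]) cube([43, 50, 738]);


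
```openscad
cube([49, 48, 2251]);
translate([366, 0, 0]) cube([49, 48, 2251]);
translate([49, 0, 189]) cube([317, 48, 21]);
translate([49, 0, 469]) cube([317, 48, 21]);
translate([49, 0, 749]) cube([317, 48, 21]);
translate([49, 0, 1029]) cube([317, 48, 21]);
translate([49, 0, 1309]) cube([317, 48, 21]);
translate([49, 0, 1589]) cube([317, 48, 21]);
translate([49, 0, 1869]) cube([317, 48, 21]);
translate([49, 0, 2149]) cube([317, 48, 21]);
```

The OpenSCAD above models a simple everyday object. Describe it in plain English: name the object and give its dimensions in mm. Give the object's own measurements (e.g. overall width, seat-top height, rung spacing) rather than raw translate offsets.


A straight ladder. Two 49×48 mm vertical rails, 2251 mm tall, stand 415 mm apart (outside-to-outside) with their front faces coplanar on the −y side. 8 rungs, each 48 mm deep and 21 mm tall, span between the inner faces of the rails, front faces flush with the rails. The lowest rung's underside is at z = 189 mm and rungs are spaced 280 mm apart (underside to underside).


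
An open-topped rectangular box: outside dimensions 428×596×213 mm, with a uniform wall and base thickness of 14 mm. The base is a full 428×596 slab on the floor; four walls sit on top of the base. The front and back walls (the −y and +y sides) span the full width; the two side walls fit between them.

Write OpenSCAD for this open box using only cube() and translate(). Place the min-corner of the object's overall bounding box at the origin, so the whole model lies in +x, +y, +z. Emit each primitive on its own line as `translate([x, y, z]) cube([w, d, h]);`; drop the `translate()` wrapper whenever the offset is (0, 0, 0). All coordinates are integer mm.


cube([428, 596, 14]);
translate([0, 0, 14]) cube([428, 14, 199]);
translate([0, 582, 14]) cube([428, 14, 199]);
translate([0, 14, 14]) cube([14, 568, 199]);
translate([414, 14, 14]) cube([14, 568, 199]);


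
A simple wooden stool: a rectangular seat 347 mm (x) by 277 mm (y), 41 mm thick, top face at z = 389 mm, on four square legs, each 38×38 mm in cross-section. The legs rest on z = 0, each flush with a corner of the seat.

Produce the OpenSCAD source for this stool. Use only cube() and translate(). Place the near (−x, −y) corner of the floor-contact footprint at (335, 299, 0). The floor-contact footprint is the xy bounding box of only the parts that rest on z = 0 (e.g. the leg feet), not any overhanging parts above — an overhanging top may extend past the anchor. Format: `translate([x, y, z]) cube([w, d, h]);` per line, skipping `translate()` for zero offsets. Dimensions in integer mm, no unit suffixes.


// leg_h = 389 - 41 = 348
translate([335, 299, 348]) cube([347, 277, 41]);
translate([335, 299, 0]) cube([38, 38, 348]);
translate([644, 299, 0]) cube([38, 38, 348]);
translate([335, 538, 0]) cube([38, 38, 348]);
translate([644, 538, 0]) cube([38, 38, 348]);


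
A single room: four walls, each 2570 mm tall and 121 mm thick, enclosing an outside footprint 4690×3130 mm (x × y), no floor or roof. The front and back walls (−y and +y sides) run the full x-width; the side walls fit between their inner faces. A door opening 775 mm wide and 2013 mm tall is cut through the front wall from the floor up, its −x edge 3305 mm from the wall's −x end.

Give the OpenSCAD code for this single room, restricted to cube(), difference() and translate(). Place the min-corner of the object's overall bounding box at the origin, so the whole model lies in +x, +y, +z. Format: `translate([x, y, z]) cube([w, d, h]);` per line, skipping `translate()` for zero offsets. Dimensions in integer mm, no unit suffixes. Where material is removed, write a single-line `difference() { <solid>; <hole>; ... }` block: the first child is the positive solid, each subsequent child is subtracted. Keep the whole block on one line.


difference() { cube([4690, 121, 2570]); translate([3305, 0, 0]) cube([775, 121, 2013]); }
translate([0, 3009, 0]) cube([4690, 121, 2570]);
translate([0, 121, 0]) cube([121, 2888, 2570]);
translate([4569, 121, 0]) cube([121, 2888, 2570]);


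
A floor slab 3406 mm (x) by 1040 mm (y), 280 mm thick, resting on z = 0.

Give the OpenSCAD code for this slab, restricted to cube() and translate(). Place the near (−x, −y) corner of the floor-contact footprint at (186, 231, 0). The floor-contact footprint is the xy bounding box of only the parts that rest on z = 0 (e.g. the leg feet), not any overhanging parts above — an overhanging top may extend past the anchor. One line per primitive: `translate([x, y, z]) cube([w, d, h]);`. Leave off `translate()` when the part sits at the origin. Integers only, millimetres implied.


translate([186, 231, 0]) cube([3406, 1040, 280]);


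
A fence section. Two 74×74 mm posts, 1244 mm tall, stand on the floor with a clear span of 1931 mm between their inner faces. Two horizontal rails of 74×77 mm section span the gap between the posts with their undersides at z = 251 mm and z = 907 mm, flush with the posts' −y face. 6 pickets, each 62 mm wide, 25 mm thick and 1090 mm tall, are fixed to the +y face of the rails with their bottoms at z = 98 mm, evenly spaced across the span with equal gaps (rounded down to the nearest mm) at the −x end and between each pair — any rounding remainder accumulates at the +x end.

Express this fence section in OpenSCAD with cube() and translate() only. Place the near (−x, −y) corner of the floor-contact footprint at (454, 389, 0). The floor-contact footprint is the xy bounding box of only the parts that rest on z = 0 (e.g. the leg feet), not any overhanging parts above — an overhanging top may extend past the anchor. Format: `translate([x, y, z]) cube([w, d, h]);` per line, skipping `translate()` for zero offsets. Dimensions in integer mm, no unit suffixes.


translate([454, 389, 0]) cube([74, 74, 1244]);
translate([2459, 389, 0]) cube([74, 74, 1244]);
translate([528, 389, 251]) cube([1931, 74, 77]);
translate([528, 389, 907]) cube([1931, 74, 77]);
translate([750, 463, 98]) cube([62, 25, 1090]);
translate([1034, 463, 98]) cube([62, 25, 1090]);
translate([1318, 463, 98]) cube([62, 25, 1090]);
translate([1602, 463, 98]) cube([62, 25, 1090]);
translate([1886, 463, 98]) cube([62, 25, 1090]);
translate([2170, 463, 98]) cube([62, 25, 1090]);


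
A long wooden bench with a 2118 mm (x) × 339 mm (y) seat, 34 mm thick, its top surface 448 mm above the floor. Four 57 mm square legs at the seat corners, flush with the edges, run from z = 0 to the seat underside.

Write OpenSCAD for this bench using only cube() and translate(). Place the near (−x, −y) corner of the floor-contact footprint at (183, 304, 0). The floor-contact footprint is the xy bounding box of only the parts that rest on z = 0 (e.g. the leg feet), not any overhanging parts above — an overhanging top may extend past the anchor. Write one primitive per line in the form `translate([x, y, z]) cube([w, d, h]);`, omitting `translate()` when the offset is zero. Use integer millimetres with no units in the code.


translate([183, 304, 414]) cube([2118, 339, 34]);
translate([183, 304, 0]) cube([57, 57, 414]);
translate([183, 586, 0]) cube([57, 57, 414]);
translate([2244, 304, 0]) cube([57, 57, 414]);
translate([2244, 586, 0]) cube([57, 57, 414]);


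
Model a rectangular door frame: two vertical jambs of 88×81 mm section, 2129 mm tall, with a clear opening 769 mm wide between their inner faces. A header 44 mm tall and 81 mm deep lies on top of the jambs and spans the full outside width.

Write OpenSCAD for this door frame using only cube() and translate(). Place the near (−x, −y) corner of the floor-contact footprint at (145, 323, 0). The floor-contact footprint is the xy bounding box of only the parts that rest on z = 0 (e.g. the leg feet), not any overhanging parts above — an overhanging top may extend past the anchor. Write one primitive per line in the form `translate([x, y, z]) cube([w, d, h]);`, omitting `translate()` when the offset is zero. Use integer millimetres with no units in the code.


translate([145, 323, 0]) cube([88, 81, 2129]);
translate([1002, 323, 0]) cube([88, 81, 2129]);
translate([145, 323, 2129]) cube([945, 81, 44]);


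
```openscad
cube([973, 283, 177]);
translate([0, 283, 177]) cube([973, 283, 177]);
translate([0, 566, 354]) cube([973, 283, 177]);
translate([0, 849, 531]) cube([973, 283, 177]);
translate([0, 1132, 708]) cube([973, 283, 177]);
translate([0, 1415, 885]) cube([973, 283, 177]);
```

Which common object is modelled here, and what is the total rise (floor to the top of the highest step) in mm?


A staircase. The total rise is 1062 mm.

6 identical blocks, each offset up and back from the previous — a staircase. Each step is 177 mm tall and there are 6 of them, so the total rise is 6 × 177 = 1062 mm.


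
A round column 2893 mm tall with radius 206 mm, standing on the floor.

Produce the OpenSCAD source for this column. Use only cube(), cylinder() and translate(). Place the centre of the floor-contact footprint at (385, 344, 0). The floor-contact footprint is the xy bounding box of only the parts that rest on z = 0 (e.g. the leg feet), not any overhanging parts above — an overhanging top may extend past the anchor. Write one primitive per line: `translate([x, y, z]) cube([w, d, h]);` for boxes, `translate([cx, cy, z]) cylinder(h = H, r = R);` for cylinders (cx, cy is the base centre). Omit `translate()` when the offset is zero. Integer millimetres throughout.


translate([385, 344, 0]) cylinder(h = 2893, r = 206);


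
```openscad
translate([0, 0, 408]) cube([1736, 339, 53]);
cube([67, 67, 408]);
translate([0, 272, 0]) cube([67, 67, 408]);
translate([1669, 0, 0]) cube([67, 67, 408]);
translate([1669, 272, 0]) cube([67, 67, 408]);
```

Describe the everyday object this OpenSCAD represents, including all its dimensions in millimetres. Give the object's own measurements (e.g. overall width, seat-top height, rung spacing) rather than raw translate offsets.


A long wooden bench with a 1736 mm (x) × 339 mm (y) seat, 53 mm thick, its top surface 461 mm above the floor. Four 67 mm square legs at the seat corners, flush with the edges, run from z = 0 to the seat underside.
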